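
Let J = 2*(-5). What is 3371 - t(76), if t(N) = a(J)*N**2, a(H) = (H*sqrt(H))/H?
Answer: 3371 - 5776*I*sqrt(10) ≈ 3371.0 - 18265.0*I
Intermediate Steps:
J = -10
a(H) = sqrt(H) (a(H) = H**(3/2)/H = sqrt(H))
t(N) = I*sqrt(10)*N**2 (t(N) = sqrt(-10)*N**2 = (I*sqrt(10))*N**2 = I*sqrt(10)*N**2)
3371 - t(76) = 3371 - I*sqrt(10)*76**2 = 3371 - I*sqrt(10)*5776 = 3371 - 5776*I*sqrt(10)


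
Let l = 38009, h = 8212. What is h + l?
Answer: 46221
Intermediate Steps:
h + l = 8212 + 38009 = 46221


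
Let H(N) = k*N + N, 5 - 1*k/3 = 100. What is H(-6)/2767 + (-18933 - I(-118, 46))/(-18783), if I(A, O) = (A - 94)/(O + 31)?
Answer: 6497739307/4001887197 ≈ 1.6237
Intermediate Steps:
k = -285 (k = 15 - 3*100 = 15 - 300 = -285)
I(A, O) = (-94 + A)/(31 + O)
H(N) = -284*N (H(N) = -285*N + N = -284*N)
H(-6)/2767 + (-18933 - I(-118, 46))/(-18783) = -284*(-6)/2767 + (-18933 - (-94 - 118)/(31 + 46))/(-18783) = 1704*(1/2767) + (-18933 - (-212)/77)*(-1/18783) = 1704/2767 + (-18933 - (-212)/77)*(-1/18783) = 1704/2767 + (-18933 - 1*(-212/77))*(-1/18783) = 1704/2767 + (-18933 + 212/77)*(-1/18783) = 1704/2767 - 1457629/77*(-1/18783) = 1704/2767 + 1457629/1446291 = 6497739307/4001887197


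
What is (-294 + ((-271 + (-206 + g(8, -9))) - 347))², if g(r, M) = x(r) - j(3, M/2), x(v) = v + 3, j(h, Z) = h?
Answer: 1232100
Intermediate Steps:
x(v) = 3 + v
g(r, M) = r (g(r, M) = (3 + r) - 1*3 = (3 + r) - 3 = r)
(-294 + ((-271 + (-206 + g(8, -9))) - 347))² = (-294 + ((-271 + (-206 + 8)) - 347))² = (-294 + ((-271 - 198) - 347))² = (-294 + (-469 - 347))² = (-294 - 816)² = (-1110)² = 1232100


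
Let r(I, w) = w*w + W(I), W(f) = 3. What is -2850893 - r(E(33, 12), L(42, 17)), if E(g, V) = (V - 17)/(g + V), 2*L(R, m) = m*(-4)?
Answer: -2852052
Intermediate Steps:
L(R, m) = -2*m (L(R, m) = (m*(-4))/2 = (-4*m)/2 = -2*m)
E(g, V) = (-17 + V)/(V + g)
r(I, w) = 3 + w² (r(I, w) = w*w + 3 = w² + 3 = 3 + w²)
-2850893 - r(E(33, 12), L(42, 17)) = -2850893 - (3 + (-2*17)²) = -2850893 - (3 + (-34)²) = -2850893 - (3 + 1156) = -2850893 - 1*1159 = -2850893 - 1159 = -2852052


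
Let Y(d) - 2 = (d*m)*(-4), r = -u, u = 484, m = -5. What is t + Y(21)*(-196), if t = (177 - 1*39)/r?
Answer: -20016373/242 ≈ -82712.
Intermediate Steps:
r = -484 (r = -1*484 = -484)
Y(d) = 2 + 20*d (Y(d) = 2 + (d*(-5))*(-4) = 2 - 5*d*(-4) = 2 + 20*d)
t = -69/242 (t = (177 - 1*39)/(-484) = (177 - 39)*(-1/484) = 138*(-1/484) = -69/242 ≈ -0.28512)
t + Y(21)*(-196) = -69/242 + (2 + 20*21)*(-196) = -69/242 + (2 + 420)*(-196) = -69/242 + 422*(-196) = -69/242 - 82712 = -20016373/242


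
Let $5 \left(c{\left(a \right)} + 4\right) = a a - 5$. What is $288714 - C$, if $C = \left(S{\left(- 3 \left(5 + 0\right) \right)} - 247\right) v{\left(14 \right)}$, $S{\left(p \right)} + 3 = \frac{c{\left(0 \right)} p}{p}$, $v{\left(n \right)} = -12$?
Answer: $285654$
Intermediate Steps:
$c{\left(a \right)} = -5 + \frac{a^{2}}{5}$ ($c{\left(a \right)} = -4 + \frac{a a - 5}{5} = -4 + \frac{a^{2} - 5}{5} = -4 + \frac{-5 + a^{2}}{5} = -4 + \left(-1 + \frac{a^{2}}{5}\right) = -5 + \frac{a^{2}}{5}$)
$S{\left(p \right)} = -8$ ($S{\left(p \right)} = -3 + \frac{\left(-5 + \frac{0^{2}}{5}\right) p}{p} = -3 + \frac{\left(-5 + \frac{1}{5} \cdot 0\right) p}{p} = -3 + \frac{\left(-5 + 0\right) p}{p} = -3 + \frac{\left(-5\right) p}{p} = -3 - 5 = -8$)
$C = 3060$ ($C = \left(-8 - 247\right) \left(-12\right) = \left(-255\right) \left(-12\right) = 3060$)
$288714 - C = 288714 - 3060 = 285654$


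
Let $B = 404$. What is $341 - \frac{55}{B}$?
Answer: $\frac{137709}{404} \approx 340.86$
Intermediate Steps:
$341 - \frac{55}{B} = 341 - \frac{55}{404} = \frac{137709}{404}$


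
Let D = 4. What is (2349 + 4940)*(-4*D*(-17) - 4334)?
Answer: -29607918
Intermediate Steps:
(2349 + 4940)*(-4*D*(-17) - 4334) = (2349 + 4940)*(-4*4*(-17) - 4334) = 7289*(-16*(-17) - 4334) = 7289*(272 - 4334) = 7289*(-4062) = -29607918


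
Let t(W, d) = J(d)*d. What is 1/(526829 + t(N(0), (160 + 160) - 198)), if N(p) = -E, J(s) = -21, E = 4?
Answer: 1/524267 ≈ 1.9074e-6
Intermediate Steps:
N(p) = -4 (N(p) = -1*4 = -4)
t(W, d) = -21*d
1/(526829 + t(N(0), (160 + 160) - 198)) = 1/(526829 - 21*((160 + 160) - 198)) = 1/(526829 - 21*(320 - 198)) = 1/(526829 - 21*122) = 1/(526829 - 2562) = 1/524267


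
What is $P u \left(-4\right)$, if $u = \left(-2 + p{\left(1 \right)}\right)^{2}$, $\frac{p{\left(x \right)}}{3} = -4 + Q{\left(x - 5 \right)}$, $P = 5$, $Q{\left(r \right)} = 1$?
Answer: $-2420$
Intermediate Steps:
$p{\left(x \right)} = -9$ ($p{\left(x \right)} = 3 \left(-4 + 1\right) = 3 \left(-3\right) = -9$)
$u = 121$ ($u = \left(-2 - 9\right)^{2} = \left(-11\right)^{2} = 121$)
$P u \left(-4\right) = 5 \cdot 121 \left(-4\right) = 605 \left(-4\right) = -2420$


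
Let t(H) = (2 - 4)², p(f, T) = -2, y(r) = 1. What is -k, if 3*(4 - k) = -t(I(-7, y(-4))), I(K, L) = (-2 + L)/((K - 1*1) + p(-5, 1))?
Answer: -16/3 ≈ -5.3333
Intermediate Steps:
I(K, L) = (-2 + L)/(-3 + K) (I(K, L) = (-2 + L)/((K - 1*1) - 2) = (-2 + L)/((K - 1) - 2) = (-2 + L)/((-1 + K) - 2) = (-2 + L)/(-3 + K))
t(H) = 4 (t(H) = (-2)² = 4)
k = 16/3 (k = 4 - (-1)*4/3 = 4 - ⅓*(-4) = 4 + 4/3 = 16/3 ≈ 5.3333)
-k = -1*16/3 = -16/3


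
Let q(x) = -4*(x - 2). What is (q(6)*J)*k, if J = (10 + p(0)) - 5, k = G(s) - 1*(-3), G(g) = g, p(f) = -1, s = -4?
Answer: 64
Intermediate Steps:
q(x) = 8 - 4*x (q(x) = -4*(-2 + x) = 8 - 4*x)
k = -1 (k = -4 - 1*(-3) = -4 + 3 = -1)
J = 4 (J = (10 - 1) - 5 = 9 - 5 = 4)
(q(6)*J)*k = ((8 - 4*6)*4)*(-1) = ((8 - 24)*4)*(-1) = -16*4*(-1) = -64*(-1) = 64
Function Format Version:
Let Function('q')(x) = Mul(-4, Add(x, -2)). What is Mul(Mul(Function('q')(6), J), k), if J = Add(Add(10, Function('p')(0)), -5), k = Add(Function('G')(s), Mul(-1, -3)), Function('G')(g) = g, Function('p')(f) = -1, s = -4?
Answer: 64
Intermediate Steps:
Function('q')(x) = Add(8, Mul(-4, x)) (Function('q')(x) = Mul(-4, Add(-2, x)) = Add(8, Mul(-4, x)))
k = -1 (k = Add(-4, Mul(-1, -3)) = Add(-4, 3) = -1)
J = 4 (J = Add(Add(10, -1), -5) = Add(9, -5) = 4)
Mul(Mul(Function('q')(6), J), k) = Mul(Mul(Add(8, Mul(-4, 6)), 4), -1) = Mul(Mul(Add(8, -24), 4), -1) = Mul(Mul(-16, 4), -1) = Mul(-64, -1) = 64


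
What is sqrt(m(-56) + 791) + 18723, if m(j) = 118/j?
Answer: 18723 + sqrt(154623)/14 ≈ 18751.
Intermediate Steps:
sqrt(m(-56) + 791) + 18723 = sqrt(118/(-56) + 791) + 18723 = sqrt(118*(-1/56) + 791) + 18723 = sqrt(-59/28 + 791) + 18723 = sqrt(22089/28) + 18723 = sqrt(154623)/14 + 18723 = 18723 + sqrt(154623)/14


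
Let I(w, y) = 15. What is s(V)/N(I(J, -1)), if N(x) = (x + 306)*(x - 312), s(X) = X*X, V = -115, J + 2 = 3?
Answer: -13225/95337 ≈ -0.13872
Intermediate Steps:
J = 1 (J = -2 + 3 = 1)
s(X) = X**2
N(x) = (-312 + x)*(306 + x) (N(x) = (306 + x)*(-312 + x) = (-312 + x)*(306 + x))
s(V)/N(I(J, -1)) = (-115)**2/(-95472 + 15**2 - 6*15) = 13225/(-95472 + 225 - 90) = 13225/(-95337) = 13225*(-1/95337) = -13225/95337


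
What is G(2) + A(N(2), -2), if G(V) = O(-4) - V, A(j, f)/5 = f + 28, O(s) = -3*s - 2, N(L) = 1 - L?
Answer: 138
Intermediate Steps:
O(s) = -2 - 3*s
A(j, f) = 140 + 5*f (A(j, f) = 5*(f + 28) = 5*(28 + f) = 140 + 5*f)
G(V) = 10 - V (G(V) = (-2 - 3*(-4)) - V = (-2 + 12) - V = 10 - V)
G(2) + A(N(2), -2) = (10 - 1*2) + (140 + 5*(-2)) = (10 - 2) + (140 - 10) = 8 + 130 = 138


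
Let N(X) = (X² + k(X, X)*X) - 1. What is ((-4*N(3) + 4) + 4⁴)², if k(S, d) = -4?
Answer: 76176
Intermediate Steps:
N(X) = -1 + X² - 4*X (N(X) = (X² - 4*X) - 1 = -1 + X² - 4*X)
((-4*N(3) + 4) + 4⁴)² = ((-4*(-1 + 3² - 4*3) + 4) + 4⁴)² = ((-4*(-1 + 9 - 12) + 4) + 256)² = ((-4*(-4) + 4) + 256)² = ((16 + 4) + 256)² = (20 + 256)² = 276² = 76176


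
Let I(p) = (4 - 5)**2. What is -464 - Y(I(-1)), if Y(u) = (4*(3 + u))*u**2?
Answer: -480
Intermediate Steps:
I(p) = 1 (I(p) = (-1)**2 = 1)
Y(u) = u**2*(12 + 4*u) (Y(u) = (12 + 4*u)*u**2 = u**2*(12 + 4*u))
-464 - Y(I(-1)) = -464 - 4*1**2*(3 + 1) = -464 - 4*4 = -464 - 1*16 = -464 - 16 = -480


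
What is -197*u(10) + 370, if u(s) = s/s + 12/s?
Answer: -317/5 ≈ -63.400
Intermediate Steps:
u(s) = 1 + 12/s
-197*u(10) + 370 = -197*(12 + 10)/10 + 370 = -197*22/10 + 370 = -197*11/5 + 370 = -2167/5 + 370 = -317/5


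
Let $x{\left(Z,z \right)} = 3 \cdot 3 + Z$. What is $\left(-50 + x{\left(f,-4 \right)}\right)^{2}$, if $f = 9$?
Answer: $1024$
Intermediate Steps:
$x{\left(Z,z \right)} = 9 + Z$
$\left(-50 + x{\left(f,-4 \right)}\right)^{2} = \left(-50 + \left(9 + 9\right)\right)^{2} = \left(-50 + 18\right)^{2} = \left(-32\right)^{2} = 1024$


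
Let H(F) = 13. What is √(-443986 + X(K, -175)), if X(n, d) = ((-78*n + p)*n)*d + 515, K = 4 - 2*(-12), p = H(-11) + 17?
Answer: √10111129 ≈ 3179.8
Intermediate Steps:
p = 30 (p = 13 + 17 = 30)
K = 28 (K = 4 + 24 = 28)
X(n, d) = 515 + d*n*(30 - 78*n) (X(n, d) = ((-78*n + 30)*n)*d + 515 = ((30 - 78*n)*n)*d + 515 = (n*(30 - 78*n))*d + 515 = d*n*(30 - 78*n) + 515 = 515 + d*n*(30 - 78*n))
√(-443986 + X(K, -175)) = √(-443986 + (515 - 78*(-175)*28² + 30*(-175)*28)) = √(-443986 + (515 - 78*(-175)*784 - 147000)) = √(-443986 + (515 + 10701600 - 147000)) = √(-443986 + 10555115) = √10111129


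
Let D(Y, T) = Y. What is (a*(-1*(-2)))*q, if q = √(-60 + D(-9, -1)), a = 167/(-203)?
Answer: -334*I*√69/203 ≈ -13.667*I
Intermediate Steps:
a = -167/203 (a = 167*(-1/203) = -167/203 ≈ -0.82266)
q = I*√69 (q = √(-60 - 9) = √(-69) = I*√69 ≈ 8.3066*I)
(a*(-1*(-2)))*q = (-(-167)*(-2)/203)*(I*√69) = (-167/203*2)*(I*√69) = -334*I*√69/203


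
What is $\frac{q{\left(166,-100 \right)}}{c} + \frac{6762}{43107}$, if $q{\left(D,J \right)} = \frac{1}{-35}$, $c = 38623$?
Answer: $\frac{3046954101}{19424086045} \approx 0.15686$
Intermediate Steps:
$q{\left(D,J \right)} = - \frac{1}{35}$
$\frac{q{\left(166,-100 \right)}}{c} + \frac{6762}{43107} = - \frac{1}{35 \cdot 38623} + \frac{6762}{43107} = \left(- \frac{1}{35}\right) \frac{1}{38623} + 6762 \cdot \frac{1}{43107} = - \frac{1}{1351805} + \frac{2254}{14369} = \frac{3046954101}{19424086045}$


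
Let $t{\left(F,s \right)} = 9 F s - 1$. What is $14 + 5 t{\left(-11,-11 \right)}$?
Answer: $5454$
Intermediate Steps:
$t{\left(F,s \right)} = -1 + 9 F s$ ($t{\left(F,s \right)} = 9 F s - 1 = -1 + 9 F s$)
$14 + 5 t{\left(-11,-11 \right)} = 14 + 5 \left(-1 + 9 \left(-11\right) \left(-11\right)\right) = 14 + 5 \left(-1 + 1089\right) = 14 + 5 \cdot 1088 = 14 + 5440 = 5454$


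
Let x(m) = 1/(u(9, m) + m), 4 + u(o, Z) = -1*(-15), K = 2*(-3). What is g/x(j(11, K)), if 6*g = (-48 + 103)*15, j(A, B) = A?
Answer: 3025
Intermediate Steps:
K = -6
g = 275/2 (g = ((-48 + 103)*15)/6 = (55*15)/6 = (⅙)*825 = 275/2 ≈ 137.50)
u(o, Z) = 11 (u(o, Z) = -4 - 1*(-15) = -4 + 15 = 11)
x(m) = 1/(11 + m)
g/x(j(11, K)) = 275/(2*(1/(11 + 11))) = 275/(2*(1/22)) = (275/2)*22 = 3025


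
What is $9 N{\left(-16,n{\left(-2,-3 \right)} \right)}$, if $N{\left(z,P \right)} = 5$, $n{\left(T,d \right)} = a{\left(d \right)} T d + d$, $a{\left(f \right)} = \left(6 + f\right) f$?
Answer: $45$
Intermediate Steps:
$a{\left(f \right)} = f \left(6 + f\right)$
$n{\left(T,d \right)} = d + T d^{2} \left(6 + d\right)$ ($n{\left(T,d \right)} = d \left(6 + d\right) T d + d = T d \left(6 + d\right) d + d = T d^{2} \left(6 + d\right) + d = d + T d^{2} \left(6 + d\right)$)
$9 N{\left(-16,n{\left(-2,-3 \right)} \right)} = 9 \cdot 5 = 45$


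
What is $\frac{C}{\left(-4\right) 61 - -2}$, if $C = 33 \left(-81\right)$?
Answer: $\frac{243}{22} \approx 11.045$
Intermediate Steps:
$C = -2673$
$\frac{C}{\left(-4\right) 61 - -2} = - \frac{2673}{\left(-4\right) 61 - -2} = - \frac{2673}{-244 + 2} = - \frac{2673}{-242} = \left(-2673\right) \left(- \frac{1}{242}\right) = \frac{243}{22}$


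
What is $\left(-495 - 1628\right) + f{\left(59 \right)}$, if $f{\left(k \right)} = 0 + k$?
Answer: $-2064$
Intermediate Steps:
$f{\left(k \right)} = k$
$\left(-495 - 1628\right) + f{\left(59 \right)} = \left(-495 - 1628\right) + 59 = -2123 + 59 = -2064$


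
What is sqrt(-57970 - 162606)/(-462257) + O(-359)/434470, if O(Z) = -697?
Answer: -697/434470 - 4*I*sqrt(13786)/462257 ≈ -0.0016043 - 0.001016*I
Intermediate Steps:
sqrt(-57970 - 162606)/(-462257) + O(-359)/434470 = sqrt(-57970 - 162606)/(-462257) - 697/434470 = sqrt(-220576)*(-1/462257) - 697*1/434470 = (4*I*sqrt(13786))*(-1/462257) - 697/434470 = -4*I*sqrt(13786)/462257 - 697/434470 = -697/434470 - 4*I*sqrt(13786)/462257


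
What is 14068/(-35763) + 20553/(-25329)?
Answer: -363788437/301947009 ≈ -1.2048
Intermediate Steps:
14068/(-35763) + 20553/(-25329) = 14068*(-1/35763) + 20553*(-1/25329) = -14068/35763 - 6851/8443 = -363788437/301947009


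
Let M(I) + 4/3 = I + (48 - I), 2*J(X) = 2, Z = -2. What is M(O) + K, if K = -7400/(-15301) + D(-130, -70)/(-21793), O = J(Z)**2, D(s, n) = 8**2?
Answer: 47164523828/1000364079 ≈ 47.147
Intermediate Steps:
J(X) = 1 (J(X) = (1/2)*2 = 1)
D(s, n) = 64
O = 1 (O = 1**2 = 1)
M(I) = 140/3 (M(I) = -4/3 + (I + (48 - I)) = -4/3 + 48 = 140/3)
K = 160288936/333454693 (K = -7400/(-15301) + 64/(-21793) = -7400*(-1/15301) + 64*(-1/21793) = 7400/15301 - 64/21793 = 160288936/333454693 ≈ 0.48069)
M(O) + K = 140/3 + 160288936/333454693 = 47164523828/1000364079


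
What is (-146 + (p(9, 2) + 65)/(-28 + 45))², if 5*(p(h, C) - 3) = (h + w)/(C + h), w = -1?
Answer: 17625748644/874225 ≈ 20162.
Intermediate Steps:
p(h, C) = 3 + (-1 + h)/(5*(C + h)) (p(h, C) = 3 + ((h - 1)/(C + h))/5 = 3 + ((-1 + h)/(C + h))/5 = 3 + (-1 + h)/(5*(C + h)))
(-146 + (p(9, 2) + 65)/(-28 + 45))² = (-146 + ((-1 + 15*2 + 16*9)/(5*(2 + 9)) + 65)/(-28 + 45))² = (-146 + ((⅕)*(-1 + 30 + 144)/11 + 65)/17)² = (-146 + ((⅕)*(1/11)*173 + 65)*(1/17))² = (-146 + (173/55 + 65)*(1/17))² = (-146 + (3748/55)*(1/17))² = (-146 + 3748/935)² = (-132762/935)² = 17625748644/874225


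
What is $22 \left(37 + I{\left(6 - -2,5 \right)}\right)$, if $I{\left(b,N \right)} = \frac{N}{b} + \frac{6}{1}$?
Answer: $\frac{3839}{4} \approx 959.75$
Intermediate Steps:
$I{\left(b,N \right)} = 6 + \frac{N}{b}$ ($I{\left(b,N \right)} = \frac{N}{b} + 6 \cdot 1 = \frac{N}{b} + 6 = 6 + \frac{N}{b}$)
$22 \left(37 + I{\left(6 - -2,5 \right)}\right) = 22 \left(37 + \left(6 + \frac{5}{6 - -2}\right)\right) = 22 \left(37 + \left(6 + \frac{5}{6 + 2}\right)\right) = 22 \left(37 + \left(6 + \frac{5}{8}\right)\right) = 22 \left(37 + \frac{53}{8}\right) = 22 \cdot \frac{349}{8} = \frac{3839}{4}$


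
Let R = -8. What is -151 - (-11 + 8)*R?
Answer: -175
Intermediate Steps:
-151 - (-11 + 8)*R = -151 - (-11 + 8)*(-8) = -151 - (-3)*(-8) = -151 - 1*24 = -151 - 24 = -175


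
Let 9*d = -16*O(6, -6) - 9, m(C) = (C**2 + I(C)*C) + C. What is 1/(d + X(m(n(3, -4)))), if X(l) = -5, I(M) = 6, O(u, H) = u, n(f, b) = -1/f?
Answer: -3/50 ≈ -0.060000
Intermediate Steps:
m(C) = C**2 + 7*C (m(C) = (C**2 + 6*C) + C = C**2 + 7*C)
d = -35/3 (d = (-16*6 - 9)/9 = (-96 - 9)/9 = (1/9)*(-105) = -35/3 ≈ -11.667)
1/(d + X(m(n(3, -4)))) = 1/(-35/3 - 5) = 1/(-50/3) = -3/50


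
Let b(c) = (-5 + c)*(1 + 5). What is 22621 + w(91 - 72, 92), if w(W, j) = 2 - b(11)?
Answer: 22587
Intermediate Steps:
b(c) = -30 + 6*c (b(c) = (-5 + c)*6 = -30 + 6*c)
w(W, j) = -34 (w(W, j) = 2 - (-30 + 6*11) = 2 - (-30 + 66) = 2 - 1*36 = 2 - 36 = -34)
22621 + w(91 - 72, 92) = 22621 - 34 = 22587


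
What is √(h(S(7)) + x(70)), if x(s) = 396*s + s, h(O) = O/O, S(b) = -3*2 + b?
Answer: √27791 ≈ 166.71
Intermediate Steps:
S(b) = -6 + b
h(O) = 1
x(s) = 397*s
√(h(S(7)) + x(70)) = √(1 + 397*70) = √(1 + 27790) = √27791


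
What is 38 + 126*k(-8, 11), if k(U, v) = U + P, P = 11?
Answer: 416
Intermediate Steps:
k(U, v) = 11 + U (k(U, v) = U + 11 = 11 + U)
38 + 126*k(-8, 11) = 38 + 126*(11 - 8) = 38 + 126*3 = 38 + 378 = 416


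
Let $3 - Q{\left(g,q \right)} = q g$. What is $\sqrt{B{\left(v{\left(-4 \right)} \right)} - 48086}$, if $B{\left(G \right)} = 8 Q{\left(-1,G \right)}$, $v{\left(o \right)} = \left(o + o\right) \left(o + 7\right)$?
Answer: $i \sqrt{48254} \approx 219.67 i$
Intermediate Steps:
$v{\left(o \right)} = 2 o \left(7 + o\right)$
$Q{\left(g,q \right)} = 3 - g q$ ($Q{\left(g,q \right)} = 3 - q g = 3 - g q$)
$B{\left(G \right)} = 24 + 8 G$ ($B{\left(G \right)} = 8 \left(3 - - G\right) = 8 \left(3 + G\right) = 24 + 8 G$)
$\sqrt{B{\left(v{\left(-4 \right)} \right)} - 48086} = \sqrt{\left(24 + 8 \cdot 2 \left(-4\right) \left(7 - 4\right)\right) - 48086} = \sqrt{\left(24 + 8 \cdot 2 \left(-4\right) 3\right) - 48086} = \sqrt{\left(24 + 8 \left(-24\right)\right) - 48086} = \sqrt{\left(24 - 192\right) - 48086} = \sqrt{-168 - 48086} = \sqrt{-48254} = i \sqrt{48254}$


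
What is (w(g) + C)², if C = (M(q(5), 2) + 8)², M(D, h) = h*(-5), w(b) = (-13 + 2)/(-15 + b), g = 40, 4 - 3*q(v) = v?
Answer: 7921/625 ≈ 12.674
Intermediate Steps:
q(v) = 4/3 - v/3
w(b) = -11/(-15 + b)
M(D, h) = -5*h
C = 4 (C = (-5*2 + 8)² = (-10 + 8)² = (-2)² = 4)
(w(g) + C)² = (-11/(-15 + 40) + 4)² = (-11/25 + 4)² = (89/25)² = 7921/625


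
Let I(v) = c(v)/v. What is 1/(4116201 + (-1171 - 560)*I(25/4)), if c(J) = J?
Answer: 1/4114470 ≈ 2.4304e-7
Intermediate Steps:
I(v) = 1 (I(v) = v/v = 1)
1/(4116201 + (-1171 - 560)*I(25/4)) = 1/(4116201 + (-1171 - 560)*1) = 1/(4116201 - 1731*1) = 1/(4116201 - 1731) = 1/4114470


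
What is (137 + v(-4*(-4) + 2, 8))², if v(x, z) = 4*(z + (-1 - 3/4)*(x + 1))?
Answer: 1296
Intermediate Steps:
v(x, z) = -7 - 7*x + 4*z (v(x, z) = 4*(z + (-1 - 3*¼)*(1 + x)) = 4*(z + (-1 - ¾)*(1 + x)) = 4*(z - 7*(1 + x)/4) = 4*(z + (-7/4 - 7*x/4)) = 4*(-7/4 + z - 7*x/4) = -7 - 7*x + 4*z)
(137 + v(-4*(-4) + 2, 8))² = (137 + (-7 - 7*(-4*(-4) + 2) + 4*8))² = (137 + (-7 - 7*(16 + 2) + 32))² = (137 + (-7 - 7*18 + 32))² = (137 + (-7 - 126 + 32))² = (137 - 101)² = 36² = 1296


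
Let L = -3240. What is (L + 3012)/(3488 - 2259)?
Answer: -228/1229 ≈ -0.18552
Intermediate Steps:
(L + 3012)/(3488 - 2259) = (-3240 + 3012)/(3488 - 2259) = -228/1229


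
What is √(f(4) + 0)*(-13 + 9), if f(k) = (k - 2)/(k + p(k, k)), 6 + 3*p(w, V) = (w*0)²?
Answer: -4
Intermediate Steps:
p(w, V) = -2 (p(w, V) = -2 + (w*0)²/3 = -2 + (⅓)*0² = -2 + (⅓)*0 = -2 + 0 = -2)
f(k) = 1 (f(k) = (k - 2)/(k - 2) = (-2 + k)/(-2 + k) = 1)
√(f(4) + 0)*(-13 + 9) = √(1 + 0)*(-13 + 9) = √1*(-4) = 1*(-4) = -4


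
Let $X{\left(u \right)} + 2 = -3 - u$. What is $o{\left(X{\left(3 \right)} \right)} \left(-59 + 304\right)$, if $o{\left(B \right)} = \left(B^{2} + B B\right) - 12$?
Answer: $28420$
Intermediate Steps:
$X{\left(u \right)} = -5 - u$ ($X{\left(u \right)} = -2 - \left(3 + u\right) = -5 - u$)
$o{\left(B \right)} = -12 + 2 B^{2}$ ($o{\left(B \right)} = \left(B^{2} + B^{2}\right) - 12 = 2 B^{2} - 12 = -12 + 2 B^{2}$)
$o{\left(X{\left(3 \right)} \right)} \left(-59 + 304\right) = \left(-12 + 2 \left(-5 - 3\right)^{2}\right) \left(-59 + 304\right) = \left(-12 + 2 \left(-5 - 3\right)^{2}\right) 245 = \left(-12 + 2 \left(-8\right)^{2}\right) 245 = \left(-12 + 2 \cdot 64\right) 245 = \left(-12 + 128\right) 245 = 116 \cdot 245 = 28420$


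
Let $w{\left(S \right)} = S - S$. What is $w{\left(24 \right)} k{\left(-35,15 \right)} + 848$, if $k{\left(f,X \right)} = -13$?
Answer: $848$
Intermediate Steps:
$w{\left(S \right)} = 0$
$w{\left(24 \right)} k{\left(-35,15 \right)} + 848 = 0 \left(-13\right) + 848 = 0 + 848 = 848$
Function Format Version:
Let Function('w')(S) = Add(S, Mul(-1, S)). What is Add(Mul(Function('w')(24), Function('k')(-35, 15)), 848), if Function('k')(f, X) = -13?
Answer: 848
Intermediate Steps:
Function('w')(S) = 0
Add(Mul(Function('w')(24), Function('k')(-35, 15)), 848) = Add(Mul(0, -13), 848) = Add(0, 848) = 848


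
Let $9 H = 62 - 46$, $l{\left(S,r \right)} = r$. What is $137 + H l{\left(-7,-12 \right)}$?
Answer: $\frac{347}{3} \approx 115.67$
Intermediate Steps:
$H = \frac{16}{9}$ ($H = \frac{62 - 46}{9} = \frac{1}{9} \cdot 16 = \frac{16}{9} \approx 1.7778$)
$137 + H l{\left(-7,-12 \right)} = 137 + \frac{16}{9} \left(-12\right) = 137 - \frac{64}{3} = \frac{347}{3}$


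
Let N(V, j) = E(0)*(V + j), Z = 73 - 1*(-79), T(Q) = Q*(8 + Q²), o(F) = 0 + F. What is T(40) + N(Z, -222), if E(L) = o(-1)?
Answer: 64390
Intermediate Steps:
o(F) = F
E(L) = -1
Z = 152 (Z = 73 + 79 = 152)
N(V, j) = -V - j (N(V, j) = -(V + j) = -V - j)
T(40) + N(Z, -222) = 40*(8 + 40²) + (-1*152 - 1*(-222)) = 40*(8 + 1600) + (-152 + 222) = 40*1608 + 70 = 64320 + 70 = 64390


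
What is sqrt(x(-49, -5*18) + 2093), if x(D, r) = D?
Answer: 2*sqrt(511) ≈ 45.211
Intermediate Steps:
sqrt(x(-49, -5*18) + 2093) = sqrt(-49 + 2093) = sqrt(2044) = 2*sqrt(511)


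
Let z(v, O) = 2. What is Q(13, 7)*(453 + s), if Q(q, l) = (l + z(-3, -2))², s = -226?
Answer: 18387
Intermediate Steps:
Q(q, l) = (2 + l)² (Q(q, l) = (l + 2)² = (2 + l)²)
Q(13, 7)*(453 + s) = (2 + 7)²*(453 - 226) = 9²*227 = 81*227 = 18387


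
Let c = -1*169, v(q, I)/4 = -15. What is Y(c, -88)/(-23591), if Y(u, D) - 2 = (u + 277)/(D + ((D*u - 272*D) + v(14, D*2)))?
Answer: -19357/228007015 ≈ -8.4896e-5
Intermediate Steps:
v(q, I) = -60 (v(q, I) = 4*(-15) = -60)
c = -169
Y(u, D) = 2 + (277 + u)/(-60 - 271*D + D*u) (Y(u, D) = 2 + (u + 277)/(D + ((D*u - 272*D) - 60)) = 2 + (277 + u)/(D + ((-272*D + D*u) - 60)) = 2 + (277 + u)/(D + (-60 - 272*D + D*u)) = 2 + (277 + u)/(-60 - 271*D + D*u))
Y(c, -88)/(-23591) = ((-157 - 1*(-169) + 542*(-88) - 2*(-88)*(-169))/(60 + 271*(-88) - 1*(-88)*(-169)))/(-23591) = ((-157 + 169 - 47696 - 29744)/(60 - 23848 - 14872))*(-1/23591) = (-77428/(-38660))*(-1/23591) = -1/38660*(-77428)*(-1/23591) = (19357/9665)*(-1/23591) = -19357/228007015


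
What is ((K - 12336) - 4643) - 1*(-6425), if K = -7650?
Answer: -18204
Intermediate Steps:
((K - 12336) - 4643) - 1*(-6425) = ((-7650 - 12336) - 4643) - 1*(-6425) = (-19986 - 4643) + 6425 = -24629 + 6425 = -18204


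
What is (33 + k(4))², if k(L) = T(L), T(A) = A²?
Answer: 2401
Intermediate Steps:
k(L) = L²
(33 + k(4))² = (33 + 4²)² = (33 + 16)² = 49² = 2401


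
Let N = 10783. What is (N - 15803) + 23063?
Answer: 18043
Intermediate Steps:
(N - 15803) + 23063 = (10783 - 15803) + 23063 = -5020 + 23063 = 18043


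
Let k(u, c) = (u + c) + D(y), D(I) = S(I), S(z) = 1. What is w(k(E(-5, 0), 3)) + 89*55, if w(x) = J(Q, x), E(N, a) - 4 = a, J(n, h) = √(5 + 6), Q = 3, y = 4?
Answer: 4895 + √11 ≈ 4898.3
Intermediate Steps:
D(I) = 1
J(n, h) = √11
E(N, a) = 4 + a
k(u, c) = 1 + c + u (k(u, c) = (u + c) + 1 = (c + u) + 1 = 1 + c + u)
w(x) = √11
w(k(E(-5, 0), 3)) + 89*55 = √11 + 89*55 = √11 + 4895 = 4895 + √11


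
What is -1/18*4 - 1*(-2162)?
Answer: 19456/9 ≈ 2161.8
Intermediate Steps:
-1/18*4 - 1*(-2162) = -1*1/18*4 + 2162 = -1/18*4 + 2162 = -2/9 + 2162 = 19456/9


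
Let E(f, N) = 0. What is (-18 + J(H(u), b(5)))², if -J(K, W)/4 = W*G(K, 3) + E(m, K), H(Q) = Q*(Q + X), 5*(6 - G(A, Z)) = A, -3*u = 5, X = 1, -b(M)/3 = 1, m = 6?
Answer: 23716/9 ≈ 2635.1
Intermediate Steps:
b(M) = -3 (b(M) = -3*1 = -3)
u = -5/3 (u = -⅓*5 = -5/3 ≈ -1.6667)
G(A, Z) = 6 - A/5
H(Q) = Q*(1 + Q) (H(Q) = Q*(Q + 1) = Q*(1 + Q))
J(K, W) = -4*W*(6 - K/5) (J(K, W) = -4*(W*(6 - K/5) + 0) = -4*W*(6 - K/5))
(-18 + J(H(u), b(5)))² = (-18 + (⅘)*(-3)*(-30 - 5*(1 - 5/3)/3))² = (-18 + (⅘)*(-3)*(-30 - 5/3*(-⅔)))² = (-18 + (⅘)*(-3)*(-30 + 10/9))² = (-18 + (⅘)*(-3)*(-260/9))² = (-18 + 208/3)² = (154/3)² = 23716/9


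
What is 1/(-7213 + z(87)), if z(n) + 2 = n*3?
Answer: -1/6954 ≈ -0.00014380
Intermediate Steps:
z(n) = -2 + 3*n (z(n) = -2 + n*3 = -2 + 3*n)
1/(-7213 + z(87)) = 1/(-7213 + (-2 + 3*87)) = 1/(-7213 + (-2 + 261)) = 1/(-7213 + 259) = 1/(-6954) = -1/6954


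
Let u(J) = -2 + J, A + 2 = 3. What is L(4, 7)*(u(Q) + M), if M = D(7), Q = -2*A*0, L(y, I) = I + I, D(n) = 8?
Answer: 84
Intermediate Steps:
A = 1 (A = -2 + 3 = 1)
L(y, I) = 2*I
Q = 0 (Q = -2*1*0 = -2*0 = 0)
M = 8
L(4, 7)*(u(Q) + M) = (2*7)*((-2 + 0) + 8) = 14*(-2 + 8) = 14*6 = 84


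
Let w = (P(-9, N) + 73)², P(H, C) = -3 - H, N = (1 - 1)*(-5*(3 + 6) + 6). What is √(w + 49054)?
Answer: √55295 ≈ 235.15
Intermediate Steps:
N = 0 (N = 0*(-5*9 + 6) = 0*(-45 + 6) = 0*(-39) = 0)
w = 6241 (w = ((-3 - 1*(-9)) + 73)² = ((-3 + 9) + 73)² = (6 + 73)² = 79² = 6241)
√(w + 49054) = √(6241 + 49054) = √55295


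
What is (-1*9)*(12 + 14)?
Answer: -234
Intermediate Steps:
(-1*9)*(12 + 14) = -9*26 = -234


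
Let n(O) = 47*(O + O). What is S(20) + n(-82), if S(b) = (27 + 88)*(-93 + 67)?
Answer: -10698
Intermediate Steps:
n(O) = 94*O (n(O) = 47*(2*O) = 94*O)
S(b) = -2990 (S(b) = 115*(-26) = -2990)
S(20) + n(-82) = -2990 + 94*(-82) = -2990 - 7708 = -10698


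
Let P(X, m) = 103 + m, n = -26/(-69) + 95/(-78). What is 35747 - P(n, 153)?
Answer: 35491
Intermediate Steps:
n = -503/598 (n = -26*(-1/69) + 95*(-1/78) = 26/69 - 95/78 = -503/598 ≈ -0.84114)
35747 - P(n, 153) = 35747 - (103 + 153) = 35747 - 1*256 = 35747 - 256 = 35491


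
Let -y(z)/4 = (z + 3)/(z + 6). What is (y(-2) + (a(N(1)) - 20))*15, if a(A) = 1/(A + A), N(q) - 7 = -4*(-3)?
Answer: -11955/38 ≈ -314.61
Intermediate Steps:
N(q) = 19 (N(q) = 7 - 4*(-3) = 7 + 12 = 19)
a(A) = 1/(2*A)
y(z) = -4*(3 + z)/(6 + z) (y(z) = -4*(z + 3)/(z + 6) = -4*(3 + z)/(6 + z))
(y(-2) + (a(N(1)) - 20))*15 = (4*(-3 - 1*(-2))/(6 - 2) + ((½)/19 - 20))*15 = (4*(-3 + 2)/4 + ((½)*(1/19) - 20))*15 = (4*(¼)*(-1) + (1/38 - 20))*15 = (-1 - 759/38)*15 = -797/38*15 = -11955/38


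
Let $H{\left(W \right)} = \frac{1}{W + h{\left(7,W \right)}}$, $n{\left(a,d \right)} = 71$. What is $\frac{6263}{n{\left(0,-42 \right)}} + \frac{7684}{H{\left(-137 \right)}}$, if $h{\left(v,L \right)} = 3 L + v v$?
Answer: $- \frac{272230173}{71} \approx -3.8342 \cdot 10^{6}$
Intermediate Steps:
$h{\left(v,L \right)} = v^{2} + 3 L$ ($h{\left(v,L \right)} = 3 L + v^{2} = v^{2} + 3 L$)
$H{\left(W \right)} = \frac{1}{49 + 4 W}$ ($H{\left(W \right)} = \frac{1}{W + \left(7^{2} + 3 W\right)} = \frac{1}{W + \left(49 + 3 W\right)} = \frac{1}{49 + 4 W}$)
$\frac{6263}{n{\left(0,-42 \right)}} + \frac{7684}{H{\left(-137 \right)}} = \frac{6263}{71} + \frac{7684}{\frac{1}{49 + 4 \left(-137\right)}} = 6263 \cdot \frac{1}{71} + \frac{7684}{\frac{1}{49 - 548}} = \frac{6263}{71} + \frac{7684}{\frac{1}{-499}} = \frac{6263}{71} + \frac{7684}{- \frac{1}{499}} = \frac{6263}{71} + 7684 \left(-499\right) = \frac{6263}{71} - 3834316 = - \frac{272230173}{71}$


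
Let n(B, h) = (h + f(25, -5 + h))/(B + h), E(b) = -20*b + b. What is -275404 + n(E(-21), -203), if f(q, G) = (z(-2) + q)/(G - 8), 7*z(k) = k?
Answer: -81616833317/296352 ≈ -2.7541e+5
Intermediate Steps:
z(k) = k/7
f(q, G) = (-2/7 + q)/(-8 + G) (f(q, G) = ((1/7)*(-2) + q)/(G - 8) = (-2/7 + q)/(-8 + G))
E(b) = -19*b
n(B, h) = (h + 173/(7*(-13 + h)))/(B + h) (n(B, h) = (h + (-2/7 + 25)/(-8 + (-5 + h)))/(B + h) = (h + (173/7)/(-13 + h))/(B + h) = (h + 173/(7*(-13 + h)))/(B + h))
-275404 + n(E(-21), -203) = -275404 + (173/7 - 203*(-13 - 203))/((-13 - 203)*(-19*(-21) - 203)) = -275404 + (173/7 - 203*(-216))/((-216)*(399 - 203)) = -275404 - 1/216*(173/7 + 43848)/196 = -275404 - 1/216*1/196*307109/7 = -275404 - 307109/296352 = -81616833317/296352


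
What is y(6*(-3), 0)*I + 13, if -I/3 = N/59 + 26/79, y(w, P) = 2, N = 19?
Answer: 42383/4661 ≈ 9.0931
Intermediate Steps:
I = -9105/4661 (I = -3*(19/59 + 26/79) = -3*3035/4661 = -9105/4661 ≈ -1.9534)
y(6*(-3), 0)*I + 13 = 2*(-9105/4661) + 13 = -18210/4661 + 13 = 42383/4661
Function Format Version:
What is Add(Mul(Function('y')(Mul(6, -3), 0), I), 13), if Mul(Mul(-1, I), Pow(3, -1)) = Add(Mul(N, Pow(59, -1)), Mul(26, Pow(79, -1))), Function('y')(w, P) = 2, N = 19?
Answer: Rational(42383, 4661) ≈ 9.0931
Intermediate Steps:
I = Rational(-9105, 4661) (I = Mul(-3, Add(Mul(19, Pow(59, -1)), Mul(26, Pow(79, -1)))) = Mul(-3, Add(Mul(19, Rational(1, 59)), Mul(26, Rational(1, 79)))) = Mul(-3, Add(Rational(19, 59), Rational(26, 79))) = Mul(-3, Rational(3035, 4661)) = Rational(-9105, 4661) ≈ -1.9534)
Add(Mul(Function('y')(Mul(6, -3), 0), I), 13) = Add(Mul(2, Rational(-9105, 4661)), 13) = Add(Rational(-18210, 4661), 13) = Rational(42383, 4661)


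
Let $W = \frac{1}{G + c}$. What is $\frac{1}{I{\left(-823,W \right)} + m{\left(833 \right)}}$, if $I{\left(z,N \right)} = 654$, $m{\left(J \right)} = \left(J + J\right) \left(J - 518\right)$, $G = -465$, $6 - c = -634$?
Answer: $\frac{1}{525444} \approx 1.9032 \cdot 10^{-6}$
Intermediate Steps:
$c = 640$ ($c = 6 - -634 = 6 + 634 = 640$)
$m{\left(J \right)} = 2 J \left(-518 + J\right)$
$W = \frac{1}{175}$ ($W = \frac{1}{-465 + 640} = \frac{1}{175} \approx 0.0057143$)
$\frac{1}{I{\left(-823,W \right)} + m{\left(833 \right)}} = \frac{1}{654 + 2 \cdot 833 \left(-518 + 833\right)} = \frac{1}{654 + 2 \cdot 833 \cdot 315} = \frac{1}{654 + 524790} = \frac{1}{525444}$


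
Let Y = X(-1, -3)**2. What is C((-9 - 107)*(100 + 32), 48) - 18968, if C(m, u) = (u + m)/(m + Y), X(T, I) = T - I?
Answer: -72586720/3827 ≈ -18967.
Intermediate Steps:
Y = 4 (Y = (-1 - 1*(-3))**2 = (-1 + 3)**2 = 2**2 = 4)
C(m, u) = (m + u)/(4 + m) (C(m, u) = (u + m)/(m + 4) = (m + u)/(4 + m))
C((-9 - 107)*(100 + 32), 48) - 18968 = ((-9 - 107)*(100 + 32) + 48)/(4 + (-9 - 107)*(100 + 32)) - 18968 = (-116*132 + 48)/(4 - 116*132) - 18968 = (-15312 + 48)/(4 - 15312) - 18968 = -15264/(-15308) - 18968 = -1/15308*(-15264) - 18968 = 3816/3827 - 18968 = -72586720/3827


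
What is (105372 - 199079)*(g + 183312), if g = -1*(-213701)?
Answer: -37202897191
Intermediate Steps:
g = 213701
(105372 - 199079)*(g + 183312) = (105372 - 199079)*(213701 + 183312) = -93707*397013 = -37202897191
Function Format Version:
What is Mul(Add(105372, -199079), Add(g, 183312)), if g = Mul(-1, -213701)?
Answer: -37202897191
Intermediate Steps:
g = 213701
Mul(Add(105372, -199079), Add(g, 183312)) = Mul(Add(105372, -199079), Add(213701, 183312)) = Mul(-93707, 397013) = -37202897191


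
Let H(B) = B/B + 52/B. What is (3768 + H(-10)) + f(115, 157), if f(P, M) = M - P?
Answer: 19029/5 ≈ 3805.8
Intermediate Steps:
H(B) = 1 + 52/B
(3768 + H(-10)) + f(115, 157) = (3768 + (52 - 10)/(-10)) + (157 - 1*115) = (3768 - ⅒*42) + (157 - 115) = (3768 - 21/5) + 42 = 18819/5 + 42 = 19029/5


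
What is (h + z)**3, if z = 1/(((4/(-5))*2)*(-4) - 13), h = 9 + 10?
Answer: 240641848/35937 ≈ 6696.2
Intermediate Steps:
h = 19
z = -5/33 (z = 1/(((4*(-1/5))*2)*(-4) - 13) = 1/(-4/5*2*(-4) - 13) = 1/(-8/5*(-4) - 13) = 1/(32/5 - 13) = 1/(-33/5) = -5/33 ≈ -0.15152)
(h + z)**3 = (19 - 5/33)**3 = (622/33)**3 = 240641848/35937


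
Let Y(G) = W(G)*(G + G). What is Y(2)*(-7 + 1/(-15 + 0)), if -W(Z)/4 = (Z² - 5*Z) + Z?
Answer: -6784/15 ≈ -452.27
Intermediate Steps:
W(Z) = -4*Z² + 16*Z (W(Z) = -4*((Z² - 5*Z) + Z) = -4*(Z² - 4*Z) = -4*Z² + 16*Z)
Y(G) = 8*G²*(4 - G) (Y(G) = (4*G*(4 - G))*(G + G) = (4*G*(4 - G))*(2*G) = 8*G²*(4 - G))
Y(2)*(-7 + 1/(-15 + 0)) = (8*2²*(4 - 1*2))*(-7 + 1/(-15 + 0)) = (8*4*(4 - 2))*(-7 + 1/(-15)) = (8*4*2)*(-7 - 1/15) = 64*(-106/15) = -6784/15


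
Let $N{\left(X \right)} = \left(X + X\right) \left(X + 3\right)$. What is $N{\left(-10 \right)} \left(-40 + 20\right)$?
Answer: $-2800$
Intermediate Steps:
$N{\left(X \right)} = 2 X \left(3 + X\right)$
$N{\left(-10 \right)} \left(-40 + 20\right) = 2 \left(-10\right) \left(3 - 10\right) \left(-40 + 20\right) = 2 \left(-10\right) \left(-7\right) \left(-20\right) = 140 \left(-20\right) = -2800$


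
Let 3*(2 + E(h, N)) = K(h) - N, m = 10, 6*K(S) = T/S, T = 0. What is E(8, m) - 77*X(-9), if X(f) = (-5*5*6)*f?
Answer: -311866/3 ≈ -1.0396e+5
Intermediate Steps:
K(S) = 0 (K(S) = (0/S)/6 = (1/6)*0 = 0)
X(f) = -150*f (X(f) = (-25*6)*f = -150*f)
E(h, N) = -2 - N/3 (E(h, N) = -2 + (0 - N)/3 = -2 + (-N)/3 = -2 - N/3)
E(8, m) - 77*X(-9) = (-2 - 1/3*10) - (-11550)*(-9) = (-2 - 10/3) - 77*1350 = -16/3 - 103950 = -311866/3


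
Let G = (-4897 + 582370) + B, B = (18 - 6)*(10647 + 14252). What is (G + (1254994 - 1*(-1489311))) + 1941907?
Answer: 5562473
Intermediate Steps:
B = 298788 (B = 12*24899 = 298788)
G = 876261 (G = (-4897 + 582370) + 298788 = 577473 + 298788 = 876261)
(G + (1254994 - 1*(-1489311))) + 1941907 = (876261 + (1254994 - 1*(-1489311))) + 1941907 = (876261 + (1254994 + 1489311)) + 1941907 = (876261 + 2744305) + 1941907 = 3620566 + 1941907 = 5562473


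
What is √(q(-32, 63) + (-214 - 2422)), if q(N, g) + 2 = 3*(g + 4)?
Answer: I*√2437 ≈ 49.366*I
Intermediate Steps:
q(N, g) = 10 + 3*g (q(N, g) = -2 + 3*(g + 4) = -2 + 3*(4 + g) = -2 + (12 + 3*g) = 10 + 3*g)
√(q(-32, 63) + (-214 - 2422)) = √((10 + 3*63) + (-214 - 2422)) = √((10 + 189) - 2636) = √(199 - 2636) = √(-2437) = I*√2437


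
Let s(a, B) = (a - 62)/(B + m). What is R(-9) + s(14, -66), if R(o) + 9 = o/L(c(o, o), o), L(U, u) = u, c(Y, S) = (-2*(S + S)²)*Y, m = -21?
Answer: -216/29 ≈ -7.4483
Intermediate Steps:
c(Y, S) = -8*Y*S² (c(Y, S) = (-2*4*S²)*Y = (-8*S²)*Y = -8*Y*S²)
s(a, B) = (-62 + a)/(-21 + B) (s(a, B) = (a - 62)/(B - 21) = (-62 + a)/(-21 + B))
R(o) = -8 (R(o) = -9 + o/o = -9 + 1 = -8)
R(-9) + s(14, -66) = -8 + (-62 + 14)/(-21 - 66) = -8 - 48/(-87) = -8 - 1/87*(-48) = -8 + 16/29 = -216/29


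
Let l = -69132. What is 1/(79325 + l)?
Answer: 1/10193 ≈ 9.8107e-5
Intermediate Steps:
1/(79325 + l) = 1/(79325 - 69132) = 1/10193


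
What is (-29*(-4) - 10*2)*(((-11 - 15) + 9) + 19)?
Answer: 192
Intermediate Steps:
(-29*(-4) - 10*2)*(((-11 - 15) + 9) + 19) = (116 - 20)*((-26 + 9) + 19) = 96*(-17 + 19) = 96*2 = 192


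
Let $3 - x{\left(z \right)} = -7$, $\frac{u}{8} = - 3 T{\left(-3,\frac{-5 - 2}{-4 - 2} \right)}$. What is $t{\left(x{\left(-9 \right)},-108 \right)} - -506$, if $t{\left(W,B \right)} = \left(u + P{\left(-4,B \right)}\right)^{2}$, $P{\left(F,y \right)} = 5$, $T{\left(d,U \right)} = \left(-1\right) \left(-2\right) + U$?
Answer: $5547$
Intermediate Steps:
$T{\left(d,U \right)} = 2 + U$
$u = -76$ ($u = 8 \left(- 3 \left(2 + \frac{-5 - 2}{-4 - 2}\right)\right) = 8 \left(- 3 \left(2 - \frac{7}{-6}\right)\right) = 8 \left(- 3 \left(2 - - \frac{7}{6}\right)\right) = 8 \left(- 3 \left(2 + \frac{7}{6}\right)\right) = 8 \left(\left(-3\right) \frac{19}{6}\right) = 8 \left(- \frac{19}{2}\right) = -76$)
$x{\left(z \right)} = 10$ ($x{\left(z \right)} = 3 - -7 = 3 + 7 = 10$)
$t{\left(W,B \right)} = 5041$ ($t{\left(W,B \right)} = \left(-76 + 5\right)^{2} = \left(-71\right)^{2} = 5041$)
$t{\left(x{\left(-9 \right)},-108 \right)} - -506 = 5041 - -506 = 5041 + 506 = 5547$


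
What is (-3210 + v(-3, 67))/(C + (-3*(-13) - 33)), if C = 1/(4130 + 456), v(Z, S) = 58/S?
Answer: -140863576/263377 ≈ -534.84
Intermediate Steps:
C = 1/4586 ≈ 0.00021805
(-3210 + v(-3, 67))/(C + (-3*(-13) - 33)) = (-3210 + 58/67)/(1/4586 + (-3*(-13) - 33)) = (-3210 + 58*(1/67))/(1/4586 + (39 - 33)) = (-3210 + 58/67)/(1/4586 + 6) = -215012/(67*27517/4586) = -215012/67*4586/27517 = -140863576/263377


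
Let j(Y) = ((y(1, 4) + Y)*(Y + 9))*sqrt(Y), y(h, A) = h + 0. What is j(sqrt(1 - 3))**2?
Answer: -280 - 151*I*sqrt(2) ≈ -280.0 - 213.55*I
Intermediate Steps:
y(h, A) = h
j(Y) = sqrt(Y)*(1 + Y)*(9 + Y) (j(Y) = ((1 + Y)*(Y + 9))*sqrt(Y) = ((1 + Y)*(9 + Y))*sqrt(Y) = sqrt(Y)*(1 + Y)*(9 + Y))
j(sqrt(1 - 3))**2 = (sqrt(sqrt(1 - 3))*(9 + (sqrt(1 - 3))**2 + 10*sqrt(1 - 3)))**2 = (sqrt(sqrt(-2))*(9 + (sqrt(-2))**2 + 10*sqrt(-2)))**2 = (sqrt(I*sqrt(2))*(9 + (I*sqrt(2))**2 + 10*(I*sqrt(2))))**2 = ((2**(1/4)*sqrt(I))*(9 - 2 + 10*I*sqrt(2)))**2 = ((2**(1/4)*sqrt(I))*(7 + 10*I*sqrt(2)))**2 = (2**(1/4)*sqrt(I)*(7 + 10*I*sqrt(2)))**2 = I*sqrt(2)*(7 + 10*I*sqrt(2))**2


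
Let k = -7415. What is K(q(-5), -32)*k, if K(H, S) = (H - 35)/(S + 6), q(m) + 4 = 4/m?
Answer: -295117/26 ≈ -11351.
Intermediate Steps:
q(m) = -4 + 4/m
K(H, S) = (-35 + H)/(6 + S)
K(q(-5), -32)*k = ((-35 + (-4 + 4/(-5)))/(6 - 32))*(-7415) = ((-35 + (-4 + 4*(-1/5)))/(-26))*(-7415) = -(-35 + (-4 - 4/5))/26*(-7415) = -(-35 - 24/5)/26*(-7415) = -1/26*(-199/5)*(-7415) = (199/130)*(-7415) = -295117/26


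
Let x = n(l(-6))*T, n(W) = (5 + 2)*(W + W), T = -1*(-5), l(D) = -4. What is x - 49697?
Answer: -49977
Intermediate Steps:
T = 5
n(W) = 14*W (n(W) = 7*(2*W) = 14*W)
x = -280 (x = (14*(-4))*5 = -56*5 = -280)
x - 49697 = -280 - 49697 = -49977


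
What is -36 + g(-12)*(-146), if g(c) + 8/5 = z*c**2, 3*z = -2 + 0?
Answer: 71068/5 ≈ 14214.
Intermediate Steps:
z = -2/3 (z = (-2 + 0)/3 = (1/3)*(-2) = -2/3 ≈ -0.66667)
g(c) = -8/5 - 2*c**2/3
-36 + g(-12)*(-146) = -36 + (-8/5 - 2/3*(-12)**2)*(-146) = -36 + (-8/5 - 2/3*144)*(-146) = -36 + (-8/5 - 96)*(-146) = -36 - 488/5*(-146) = -36 + 71248/5 = 71068/5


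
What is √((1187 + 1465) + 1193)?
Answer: √3845 ≈ 62.008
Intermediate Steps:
√((1187 + 1465) + 1193) = √(2652 + 1193) = √3845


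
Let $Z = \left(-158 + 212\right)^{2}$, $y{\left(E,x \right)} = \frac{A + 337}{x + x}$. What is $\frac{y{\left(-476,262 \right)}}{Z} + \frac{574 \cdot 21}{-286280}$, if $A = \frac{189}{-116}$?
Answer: $- \frac{265673483617}{6342753263040} \approx -0.041886$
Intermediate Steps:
$A = - \frac{189}{116}$ ($A = 189 \left(- \frac{1}{116}\right) = - \frac{189}{116} \approx -1.6293$)
$y{\left(E,x \right)} = \frac{38903}{232 x}$ ($y{\left(E,x \right)} = \frac{- \frac{189}{116} + 337}{x + x} = \frac{38903}{116 \cdot 2 x} = \frac{38903 \frac{1}{2 x}}{116} = \frac{38903}{232 x}$)
$Z = 2916$ ($Z = 54^{2} = 2916$)
$\frac{y{\left(-476,262 \right)}}{Z} + \frac{574 \cdot 21}{-286280} = \frac{\frac{38903}{232} \cdot \frac{1}{262}}{2916} + \frac{574 \cdot 21}{-286280} = \frac{38903}{232} \cdot \frac{1}{262} \cdot \frac{1}{2916} + 12054 \left(- \frac{1}{286280}\right) = \frac{38903}{60784} \cdot \frac{1}{2916} - \frac{6027}{143140} = \frac{38903}{177246144} - \frac{6027}{143140} = - \frac{265673483617}{6342753263040}$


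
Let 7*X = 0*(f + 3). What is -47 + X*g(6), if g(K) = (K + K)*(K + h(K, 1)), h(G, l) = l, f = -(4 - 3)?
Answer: -47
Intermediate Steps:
f = -1 (f = -1*1 = -1)
X = 0 (X = (0*(-1 + 3))/7 = (0*2)/7 = (⅐)*0 = 0)
g(K) = 2*K*(1 + K) (g(K) = (K + K)*(K + 1) = (2*K)*(1 + K) = 2*K*(1 + K))
-47 + X*g(6) = -47 + 0*(2*6*(1 + 6)) = -47 + 0*(2*6*7) = -47 + 0*84 = -47 + 0 = -47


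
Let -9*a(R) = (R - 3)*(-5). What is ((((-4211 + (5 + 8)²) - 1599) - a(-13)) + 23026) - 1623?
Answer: 141938/9 ≈ 15771.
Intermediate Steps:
a(R) = -5/3 + 5*R/9 (a(R) = -(R - 3)*(-5)/9 = -(-3 + R)*(-5)/9 = -(15 - 5*R)/9 = -5/3 + 5*R/9)
((((-4211 + (5 + 8)²) - 1599) - a(-13)) + 23026) - 1623 = ((((-4211 + (5 + 8)²) - 1599) - (-5/3 + (5/9)*(-13))) + 23026) - 1623 = ((((-4211 + 13²) - 1599) - (-5/3 - 65/9)) + 23026) - 1623 = ((((-4211 + 169) - 1599) - 1*(-80/9)) + 23026) - 1623 = (((-4042 - 1599) + 80/9) + 23026) - 1623 = ((-5641 + 80/9) + 23026) - 1623 = (-50689/9 + 23026) - 1623 = 156545/9 - 1623 = 141938/9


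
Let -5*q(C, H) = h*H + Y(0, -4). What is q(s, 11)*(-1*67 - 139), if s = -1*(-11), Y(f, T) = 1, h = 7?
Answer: 16068/5 ≈ 3213.6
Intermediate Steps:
s = 11
q(C, H) = -⅕ - 7*H/5 (q(C, H) = -(7*H + 1)/5 = -(1 + 7*H)/5 = -⅕ - 7*H/5)
q(s, 11)*(-1*67 - 139) = (-⅕ - 7/5*11)*(-1*67 - 139) = (-⅕ - 77/5)*(-67 - 139) = -78/5*(-206) = 16068/5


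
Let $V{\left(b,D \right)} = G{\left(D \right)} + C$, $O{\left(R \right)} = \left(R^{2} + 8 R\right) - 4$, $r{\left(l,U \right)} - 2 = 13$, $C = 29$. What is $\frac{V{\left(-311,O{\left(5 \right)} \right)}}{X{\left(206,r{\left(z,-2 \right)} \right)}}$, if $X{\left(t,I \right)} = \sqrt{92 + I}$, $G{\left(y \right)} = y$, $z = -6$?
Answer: $\frac{90 \sqrt{107}}{107} \approx 8.7006$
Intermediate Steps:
$r{\left(l,U \right)} = 15$ ($r{\left(l,U \right)} = 2 + 13 = 15$)
$O{\left(R \right)} = -4 + R^{2} + 8 R$
$V{\left(b,D \right)} = 29 + D$ ($V{\left(b,D \right)} = D + 29 = 29 + D$)
$\frac{V{\left(-311,O{\left(5 \right)} \right)}}{X{\left(206,r{\left(z,-2 \right)} \right)}} = \frac{29 + \left(-4 + 5^{2} + 8 \cdot 5\right)}{\sqrt{92 + 15}} = \frac{29 + \left(-4 + 25 + 40\right)}{\sqrt{107}} = \left(29 + 61\right) \frac{\sqrt{107}}{107} = 90 \frac{\sqrt{107}}{107} = \frac{90 \sqrt{107}}{107}$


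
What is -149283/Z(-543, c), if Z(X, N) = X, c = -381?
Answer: 49761/181 ≈ 274.92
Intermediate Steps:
-149283/Z(-543, c) = -149283/(-543) = -149283*(-1/543) = 49761/181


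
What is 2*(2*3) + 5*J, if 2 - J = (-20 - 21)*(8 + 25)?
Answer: 6787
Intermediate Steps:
J = 1355 (J = 2 - (-20 - 21)*(8 + 25) = 2 - (-41)*33 = 2 - 1*(-1353) = 2 + 1353 = 1355)
2*(2*3) + 5*J = 2*(2*3) + 5*1355 = 2*6 + 6775 = 12 + 6775 = 6787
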